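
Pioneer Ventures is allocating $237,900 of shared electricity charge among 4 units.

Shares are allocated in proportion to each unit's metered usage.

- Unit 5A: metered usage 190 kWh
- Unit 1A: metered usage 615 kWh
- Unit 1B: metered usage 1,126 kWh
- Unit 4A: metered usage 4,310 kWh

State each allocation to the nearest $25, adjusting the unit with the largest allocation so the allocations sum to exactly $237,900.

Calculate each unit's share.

Unit 5A: $7,250 | Unit 1A: $23,450 | Unit 1B: $42,925 | Unit 4A: $164,275

Metered usage total: 6,241.
Pro-rata amounts: Unit 5A 190/6,241 × $237,900 = 7,242.59; Unit 1A 615/6,241 × $237,900 = 23,443.12; Unit 1B 1,126/6,241 × $237,900 = 42,921.87; Unit 4A 4,310/6,241 × $237,900 = 164,292.42.
After rounding ($25): Unit 5A $7,250; Unit 1A $23,450; Unit 1B $42,925; Unit 4A $164,300. Sum = $237,925.
Difference $237,900 − $237,925 = −$25 applied to largest allocation (Unit 4A): Unit 4A becomes $164,275.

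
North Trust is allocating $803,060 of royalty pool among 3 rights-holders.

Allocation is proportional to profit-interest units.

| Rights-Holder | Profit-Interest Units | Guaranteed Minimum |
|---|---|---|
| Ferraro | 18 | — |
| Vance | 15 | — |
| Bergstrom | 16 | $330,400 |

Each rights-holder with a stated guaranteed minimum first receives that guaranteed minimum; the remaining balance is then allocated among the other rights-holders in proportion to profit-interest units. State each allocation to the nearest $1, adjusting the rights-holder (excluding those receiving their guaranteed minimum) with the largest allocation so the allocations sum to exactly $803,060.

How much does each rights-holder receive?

Ferraro: $257,815; Vance: $214,845; Bergstrom: $330,400

Fund the minimums — Bergstrom $330,400. Remaining pool $472,660.
Remaining pool split over remaining profit-interest units 33: Ferraro 257,814.55 → $257,815; Vance 214,845.45 → $214,845.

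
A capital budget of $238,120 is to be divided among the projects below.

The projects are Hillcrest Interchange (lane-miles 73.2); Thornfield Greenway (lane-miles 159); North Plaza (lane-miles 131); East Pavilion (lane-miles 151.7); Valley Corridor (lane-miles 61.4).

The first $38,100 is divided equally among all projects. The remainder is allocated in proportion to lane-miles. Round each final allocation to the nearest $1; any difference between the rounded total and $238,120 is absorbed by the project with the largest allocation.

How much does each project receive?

Equal tier: $38,100 ÷ 5 = $7,620 apiece.
Remainder $200,020 by lane-miles (total 576.3): Hillcrest Interchange 25,405.98 → $25,406; Thornfield Greenway 55,185.11 → $55,185; North Plaza 45,466.98 → $45,467; East Pavilion 52,651.46 → $52,651; Valley Corridor 21,310.48 → $21,310.
Rounding difference +$1 on remainder applied to Thornfield Greenway.
Totals: Hillcrest Interchange $7,620 + $25,406 = $33,026; Thornfield Greenway $7,620 + $55,186 = $62,806; North Plaza $7,620 + $45,467 = $53,087; East Pavilion $7,620 + $52,651 = $60,271; Valley Corridor $7,620 + $21,310 = $28,930.

Hillcrest Interchange: $33,026 | Thornfield Greenway: $62,806 | North Plaza: $53,087 | East Pavilion: $60,271 | Valley Corridor: $28,930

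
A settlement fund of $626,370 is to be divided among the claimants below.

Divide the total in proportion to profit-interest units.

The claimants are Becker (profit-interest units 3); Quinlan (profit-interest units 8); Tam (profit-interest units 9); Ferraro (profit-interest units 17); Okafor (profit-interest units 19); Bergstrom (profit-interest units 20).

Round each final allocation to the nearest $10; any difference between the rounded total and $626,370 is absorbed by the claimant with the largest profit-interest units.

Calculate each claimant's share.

Becker: $24,730 | Quinlan: $65,930 | Tam: $74,180 | Ferraro: $140,110 | Okafor: $156,590 | Bergstrom: $164,830

Combined profit-interest units = 3 + 8 + 9 + 17 + 19 + 20 = 76.
Pro-rata amounts: Becker 24,725.13; Quinlan 65,933.68; Tam 74,175.39; Ferraro 140,109.08; Okafor 156,592.50; Bergstrom 164,834.21.
After rounding ($10): Becker $24,730; Quinlan $65,930; Tam $74,180; Ferraro $140,110; Okafor $156,590; Bergstrom $164,830. Sum = $626,370.
Rounded total matches; no reconciliation needed.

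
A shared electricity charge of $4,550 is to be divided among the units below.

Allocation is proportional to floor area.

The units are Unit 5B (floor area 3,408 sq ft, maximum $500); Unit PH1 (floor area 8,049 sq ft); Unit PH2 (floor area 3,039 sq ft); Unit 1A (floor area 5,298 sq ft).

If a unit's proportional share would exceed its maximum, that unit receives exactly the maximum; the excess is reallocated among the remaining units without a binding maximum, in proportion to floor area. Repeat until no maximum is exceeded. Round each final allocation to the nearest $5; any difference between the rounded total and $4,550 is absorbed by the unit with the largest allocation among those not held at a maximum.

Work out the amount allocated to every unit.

Unit 5B: $500; Unit PH1: $1,990; Unit PH2: $750; Unit 1A: $1,310

Total floor area = 19,794.
Pro-rata shares before constraints: Unit 5B 783.39; Unit PH1 1,850.20; Unit PH2 698.57; Unit 1A 1,217.84.
Held at cap: Unit 5B ($500); balance $4,050 reallocated over remaining floor area 16,386.
Shares after redistribution: Unit PH1 1,989.41 → $1,990; Unit PH2 751.13 → $750; Unit 1A 1,309.47 → $1,310.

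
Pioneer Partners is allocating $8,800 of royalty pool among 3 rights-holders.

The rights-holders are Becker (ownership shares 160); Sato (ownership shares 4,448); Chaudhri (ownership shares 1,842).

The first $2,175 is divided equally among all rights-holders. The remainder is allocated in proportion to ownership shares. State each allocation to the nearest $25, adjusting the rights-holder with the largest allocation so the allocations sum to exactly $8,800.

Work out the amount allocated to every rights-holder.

Equal tier: $2,175 ÷ 3 = $725 apiece.
Remainder $6,625 by ownership shares (total 6,450): Becker 164.34 → $175; Sato 4,568.68 → $4,575; Chaudhri 1,891.98 → $1,900.
Rounding difference −$25 on remainder applied to Sato.
Totals: Becker $725 + $175 = $900; Sato $725 + $4,550 = $5,275; Chaudhri $725 + $1,900 = $2,625.

Becker: $900 | Sato: $5,275 | Chaudhri: $2,625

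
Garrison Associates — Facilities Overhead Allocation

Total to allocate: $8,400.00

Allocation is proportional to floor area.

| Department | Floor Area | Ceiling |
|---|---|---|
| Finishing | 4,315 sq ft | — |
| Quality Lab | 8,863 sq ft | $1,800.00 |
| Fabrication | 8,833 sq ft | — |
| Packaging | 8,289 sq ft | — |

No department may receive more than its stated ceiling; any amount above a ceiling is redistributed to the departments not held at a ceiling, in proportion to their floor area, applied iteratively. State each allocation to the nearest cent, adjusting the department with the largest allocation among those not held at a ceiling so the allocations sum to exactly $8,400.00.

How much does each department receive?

Finishing: $1,328.50; Quality Lab: $1,800.00; Fabrication: $2,719.49; Packaging: $2,552.01

Combined floor area = 30,300.
Unconstrained shares: Finishing 1,196.2376; Quality Lab 2,457.0693; Fabrication 2,448.7525; Packaging 2,297.9406.
Cap binds for Quality Lab ($1,800.00); remaining pool $6,600.00 reallocated over remaining floor area 21,437.
Shares after redistribution: Finishing 1,328.4975 → $1,328.50; Fabrication 2,719.4943 → $2,719.49; Packaging 2,552.0082 → $2,552.01.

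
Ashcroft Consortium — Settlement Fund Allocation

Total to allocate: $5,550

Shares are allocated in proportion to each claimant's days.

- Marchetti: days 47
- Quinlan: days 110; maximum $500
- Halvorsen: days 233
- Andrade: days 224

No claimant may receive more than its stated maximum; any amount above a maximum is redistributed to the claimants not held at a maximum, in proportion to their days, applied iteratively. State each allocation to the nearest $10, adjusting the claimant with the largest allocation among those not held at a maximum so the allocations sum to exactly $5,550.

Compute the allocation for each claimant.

Combined days = 614.
Pro-rata shares before constraints: Marchetti 424.84; Quinlan 994.30; Halvorsen 2,106.11; Andrade 2,024.76.
Cap binds for Quinlan ($500); remaining pool $5,050 reallocated over remaining days 504.
Shares after redistribution: Marchetti 470.93 → $470; Halvorsen 2,334.62 → $2,330; Andrade 2,244.44 → $2,240.
Rounding difference +$10 applied to Halvorsen → $2,340.

Marchetti: $470 · Quinlan: $500 · Halvorsen: $2,340 · Andrade: $2,240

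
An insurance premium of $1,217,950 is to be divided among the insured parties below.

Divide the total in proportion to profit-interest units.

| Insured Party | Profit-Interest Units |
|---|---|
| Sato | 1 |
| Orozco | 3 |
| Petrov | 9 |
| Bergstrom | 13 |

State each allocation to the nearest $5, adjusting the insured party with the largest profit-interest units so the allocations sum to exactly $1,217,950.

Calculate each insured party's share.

Profit-interest units total: 26.
Proportional shares: Sato 1/26 × $1,217,950 = 46,844.23; Orozco 3/26 × $1,217,950 = 140,532.69; Petrov 9/26 × $1,217,950 = 421,598.08; Bergstrom 13/26 × $1,217,950 = 608,975.00.
After rounding ($5): Sato $46,845; Orozco $140,535; Petrov $421,600; Bergstrom $608,975. Sum = $1,217,955.
Difference $1,217,950 − $1,217,955 = −$5 applied to largest profit-interest units (Bergstrom): Bergstrom becomes $608,970.

Sato: $46,845; Orozco: $140,535; Petrov: $421,600; Bergstrom: $608,970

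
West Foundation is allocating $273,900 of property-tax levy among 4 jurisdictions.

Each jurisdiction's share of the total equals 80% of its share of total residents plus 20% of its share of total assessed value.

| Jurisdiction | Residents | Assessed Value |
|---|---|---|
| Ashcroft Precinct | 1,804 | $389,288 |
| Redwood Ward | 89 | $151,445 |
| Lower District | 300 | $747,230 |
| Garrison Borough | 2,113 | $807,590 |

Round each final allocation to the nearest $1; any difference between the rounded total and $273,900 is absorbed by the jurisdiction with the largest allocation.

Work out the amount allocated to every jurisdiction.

Ashcroft Precinct: $101,977; Redwood Ward: $8,488; Lower District: $34,800; Garrison Borough: $128,635

Residents total 4,306; assessed value total 2,095,553.
Blended shares (80% residents + 20% assessed value): Ashcroft Precinct 0.3723; Redwood Ward 0.0310; Lower District 0.1271; Garrison Borough 0.4696.
Proportional shares: Ashcroft Precinct 101,976.80; Redwood Ward 8,487.89; Lower District 34,799.53; Garrison Borough 128,635.78.
After rounding ($1): Ashcroft Precinct $101,977; Redwood Ward $8,488; Lower District $34,800; Garrison Borough $128,636. Sum = $273,901.
Difference $273,900 − $273,901 = −$1 applied to largest allocation (Garrison Borough): Garrison Borough becomes $128,635.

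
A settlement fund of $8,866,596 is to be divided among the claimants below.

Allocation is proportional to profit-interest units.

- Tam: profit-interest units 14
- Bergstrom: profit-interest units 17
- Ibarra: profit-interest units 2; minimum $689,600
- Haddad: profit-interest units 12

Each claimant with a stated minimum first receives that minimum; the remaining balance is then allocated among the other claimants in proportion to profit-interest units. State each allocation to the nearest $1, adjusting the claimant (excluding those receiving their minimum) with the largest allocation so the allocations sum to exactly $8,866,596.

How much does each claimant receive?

Minimums first: Ibarra $689,600. Residual $8,176,996.
Residual split over remaining profit-interest units 43: Tam 2,662,277.77 → $2,662,278; Bergstrom 3,232,765.86 → $3,232,766; Haddad 2,281,952.37 → $2,281,952.

Tam: $2,662,278 | Bergstrom: $3,232,766 | Ibarra: $689,600 | Haddad: $2,281,952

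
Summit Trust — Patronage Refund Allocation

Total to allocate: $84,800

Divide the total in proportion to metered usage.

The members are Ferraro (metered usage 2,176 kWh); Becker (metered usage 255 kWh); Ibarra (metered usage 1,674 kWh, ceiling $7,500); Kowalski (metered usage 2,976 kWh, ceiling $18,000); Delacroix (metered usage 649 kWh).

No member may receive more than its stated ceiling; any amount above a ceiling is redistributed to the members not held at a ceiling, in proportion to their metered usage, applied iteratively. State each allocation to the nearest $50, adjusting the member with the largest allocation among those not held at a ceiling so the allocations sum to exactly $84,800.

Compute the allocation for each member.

Ferraro: $41,900; Becker: $4,900; Ibarra: $7,500; Kowalski: $18,000; Delacroix: $12,500

Sum of metered usage: 7,730.
Unconstrained shares: Ferraro 23,871.25; Becker 2,797.41; Ibarra 18,364.19; Kowalski 32,647.45; Delacroix 7,119.69.
Held at cap: Ibarra ($7,500), Kowalski ($18,000); balance $59,300 reallocated over remaining metered usage 3,080.
Shares after redistribution: Ferraro 41,895.06 → $41,900; Becker 4,909.58 → $4,900; Delacroix 12,495.36 → $12,500.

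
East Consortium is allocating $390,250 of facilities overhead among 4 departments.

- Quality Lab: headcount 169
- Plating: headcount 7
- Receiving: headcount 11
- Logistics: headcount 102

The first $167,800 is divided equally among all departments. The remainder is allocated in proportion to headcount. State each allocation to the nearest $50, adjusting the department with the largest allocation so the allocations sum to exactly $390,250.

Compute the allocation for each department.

Quality Lab: $172,050 · Plating: $47,350 · Receiving: $50,400 · Logistics: $120,450

$167,800 shared equally gives $41,950 per department.
Remainder $222,450 by headcount (total 289): Quality Lab 130,083.22 → $130,100; Plating 5,388.06 → $5,400; Receiving 8,466.96 → $8,450; Logistics 78,511.76 → $78,500.
Totals: Quality Lab $41,950 + $130,100 = $172,050; Plating $41,950 + $5,400 = $47,350; Receiving $41,950 + $8,450 = $50,400; Logistics $41,950 + $78,500 = $120,450.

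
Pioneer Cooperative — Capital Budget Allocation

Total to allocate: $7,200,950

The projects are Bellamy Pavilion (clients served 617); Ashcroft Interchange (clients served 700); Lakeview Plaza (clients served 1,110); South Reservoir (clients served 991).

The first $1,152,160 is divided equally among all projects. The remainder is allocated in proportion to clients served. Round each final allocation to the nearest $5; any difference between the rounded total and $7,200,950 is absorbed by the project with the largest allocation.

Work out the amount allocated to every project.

$1,152,160 shared equally gives $288,040 per project.
Remainder $6,048,790 by clients served (total 3,418): Bellamy Pavilion 1,091,896.85 → $1,091,895; Ashcroft Interchange 1,238,780.87 → $1,238,780; Lakeview Plaza 1,964,352.52 → $1,964,355; South Reservoir 1,753,759.77 → $1,753,760.
Totals: Bellamy Pavilion $288,040 + $1,091,895 = $1,379,935; Ashcroft Interchange $288,040 + $1,238,780 = $1,526,820; Lakeview Plaza $288,040 + $1,964,355 = $2,252,395; South Reservoir $288,040 + $1,753,760 = $2,041,800.

Bellamy Pavilion: $1,379,935 · Ashcroft Interchange: $1,526,820 · Lakeview Plaza: $2,252,395 · South Reservoir: $2,041,800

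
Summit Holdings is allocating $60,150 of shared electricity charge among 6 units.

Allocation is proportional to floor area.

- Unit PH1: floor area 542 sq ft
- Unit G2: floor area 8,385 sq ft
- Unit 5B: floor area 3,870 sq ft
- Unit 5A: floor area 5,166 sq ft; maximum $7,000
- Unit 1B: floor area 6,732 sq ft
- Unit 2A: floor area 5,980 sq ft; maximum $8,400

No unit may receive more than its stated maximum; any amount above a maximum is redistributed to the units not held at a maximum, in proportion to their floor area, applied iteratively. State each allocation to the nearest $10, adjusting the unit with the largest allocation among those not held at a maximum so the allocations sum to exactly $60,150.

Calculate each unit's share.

Unit PH1: $1,240 · Unit G2: $19,210 · Unit 5B: $8,870 · Unit 5A: $7,000 · Unit 1B: $15,430 · Unit 2A: $8,400

Total floor area = 30,675.
Pro-rata shares before constraints: Unit PH1 1,062.80; Unit G2 16,441.98; Unit 5B 7,588.61; Unit 5A 10,129.91; Unit 1B 13,200.65; Unit 2A 11,726.06.
Held at cap: Unit 5A ($7,000), Unit 2A ($8,400); residual $44,750 reallocated over remaining floor area 19,529.
Remaining shares: Unit PH1 1,241.97 → $1,240; Unit G2 19,213.93 → $19,210; Unit 5B 8,867.97 → $8,870; Unit 1B 15,426.14 → $15,430.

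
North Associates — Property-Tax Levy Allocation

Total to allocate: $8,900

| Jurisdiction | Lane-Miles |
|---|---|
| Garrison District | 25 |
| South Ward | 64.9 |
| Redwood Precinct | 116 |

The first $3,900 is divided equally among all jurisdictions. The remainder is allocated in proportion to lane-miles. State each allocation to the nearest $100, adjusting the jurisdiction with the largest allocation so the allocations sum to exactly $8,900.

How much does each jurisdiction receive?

Equal tier: $3,900 ÷ 3 = $1,300 apiece.
Remainder $5,000 by lane-miles (total 205.9): Garrison District 607.09 → $600; South Ward 1,576.01 → $1,600; Redwood Precinct 2,816.90 → $2,800.
Totals: Garrison District $1,300 + $600 = $1,900; South Ward $1,300 + $1,600 = $2,900; Redwood Precinct $1,300 + $2,800 = $4,100.

Garrison District: $1,900 · South Ward: $2,900 · Redwood Precinct: $4,100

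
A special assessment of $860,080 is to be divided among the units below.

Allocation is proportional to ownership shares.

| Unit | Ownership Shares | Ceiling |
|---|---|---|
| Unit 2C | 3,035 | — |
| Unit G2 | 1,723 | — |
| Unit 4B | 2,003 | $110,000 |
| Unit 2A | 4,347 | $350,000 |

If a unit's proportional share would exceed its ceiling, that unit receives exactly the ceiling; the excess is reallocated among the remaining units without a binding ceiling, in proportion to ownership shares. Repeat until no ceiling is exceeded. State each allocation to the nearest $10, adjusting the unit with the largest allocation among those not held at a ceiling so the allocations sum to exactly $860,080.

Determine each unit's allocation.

Ownership shares total: 11,108.
Pro-rata shares before constraints: Unit 2C 234,996.65; Unit G2 133,409.96; Unit 4B 155,090.05; Unit 2A 336,583.34.
Capped: Unit 4B ($110,000); remaining pool $750,080 reallocated over remaining ownership shares 9,105.
Capped: Unit 2A ($350,000); remaining pool $400,080 reallocated over remaining ownership shares 4,758.
Shares after redistribution: Unit 2C 255,200.25 → $255,200; Unit G2 144,879.75 → $144,880.

Unit 2C: $255,200; Unit G2: $144,880; Unit 4B: $110,000; Unit 2A: $350,000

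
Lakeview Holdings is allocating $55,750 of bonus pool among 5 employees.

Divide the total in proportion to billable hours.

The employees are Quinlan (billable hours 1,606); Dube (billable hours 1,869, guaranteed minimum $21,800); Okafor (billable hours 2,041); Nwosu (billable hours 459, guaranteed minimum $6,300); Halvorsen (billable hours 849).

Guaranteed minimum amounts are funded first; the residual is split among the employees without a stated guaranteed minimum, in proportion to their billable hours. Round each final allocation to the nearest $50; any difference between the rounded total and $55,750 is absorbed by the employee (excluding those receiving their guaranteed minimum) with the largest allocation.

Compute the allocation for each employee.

Minimums first: Dube $21,800; Nwosu $6,300. Residual $27,650.
Residual split over remaining billable hours 4,496: Quinlan 9,876.76 → $9,900; Okafor 12,551.97 → $12,550; Halvorsen 5,221.27 → $5,200.

Quinlan: $9,900; Dube: $21,800; Okafor: $12,550; Nwosu: $6,300; Halvorsen: $5,200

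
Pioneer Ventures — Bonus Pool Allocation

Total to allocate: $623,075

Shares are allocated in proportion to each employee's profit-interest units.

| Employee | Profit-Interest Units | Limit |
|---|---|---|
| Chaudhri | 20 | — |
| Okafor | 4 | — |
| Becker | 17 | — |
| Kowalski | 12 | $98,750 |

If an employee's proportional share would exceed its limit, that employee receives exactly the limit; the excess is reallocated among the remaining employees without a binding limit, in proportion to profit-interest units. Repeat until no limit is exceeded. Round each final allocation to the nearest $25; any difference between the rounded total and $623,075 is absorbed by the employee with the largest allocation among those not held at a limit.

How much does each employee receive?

Chaudhri: $255,775; Okafor: $51,150; Becker: $217,400; Kowalski: $98,750

Sum of profit-interest units: 53.
Proportional shares (ignoring caps): Chaudhri 235,122.64; Okafor 47,024.53; Becker 199,854.25; Kowalski 141,073.58.
Held at cap: Kowalski ($98,750); residual $524,325 reallocated over remaining profit-interest units 41.
Remaining shares: Chaudhri 255,768.29 → $255,775; Okafor 51,153.66 → $51,150; Becker 217,403.05 → $217,400.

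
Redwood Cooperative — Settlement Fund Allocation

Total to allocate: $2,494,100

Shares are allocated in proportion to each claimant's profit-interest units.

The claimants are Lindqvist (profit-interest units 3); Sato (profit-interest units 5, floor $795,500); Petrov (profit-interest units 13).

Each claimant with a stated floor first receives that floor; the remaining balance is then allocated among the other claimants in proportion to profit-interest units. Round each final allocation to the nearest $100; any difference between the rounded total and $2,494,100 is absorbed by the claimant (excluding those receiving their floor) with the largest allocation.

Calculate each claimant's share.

Minimums first: Sato $795,500. Balance $1,698,600.
Balance split over remaining profit-interest units 16: Lindqvist 318,487.50 → $318,500; Petrov 1,380,112.50 → $1,380,100.

Lindqvist: $318,500; Sato: $795,500; Petrov: $1,380,100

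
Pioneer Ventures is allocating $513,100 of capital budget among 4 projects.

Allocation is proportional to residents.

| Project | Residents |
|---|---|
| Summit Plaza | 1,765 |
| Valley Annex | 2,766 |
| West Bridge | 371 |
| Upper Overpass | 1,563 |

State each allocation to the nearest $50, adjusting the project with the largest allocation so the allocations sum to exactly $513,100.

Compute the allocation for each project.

Summit Plaza: $140,100; Valley Annex: $219,500; West Bridge: $29,450; Upper Overpass: $124,050

Sum of residents: 6,465.
Proportional shares: Summit Plaza 1,765/6,465 × $513,100 = 140,080.67; Valley Annex 2,766/6,465 × $513,100 = 219,525.85; West Bridge 371/6,465 × $513,100 = 29,444.72; Upper Overpass 1,563/6,465 × $513,100 = 124,048.77.
At nearest $50: Summit Plaza $140,100; Valley Annex $219,550; West Bridge $29,450; Upper Overpass $124,050. Sum = $513,150.
Difference $513,100 − $513,150 = −$50 applied to largest allocation (Valley Annex): Valley Annex becomes $219,500.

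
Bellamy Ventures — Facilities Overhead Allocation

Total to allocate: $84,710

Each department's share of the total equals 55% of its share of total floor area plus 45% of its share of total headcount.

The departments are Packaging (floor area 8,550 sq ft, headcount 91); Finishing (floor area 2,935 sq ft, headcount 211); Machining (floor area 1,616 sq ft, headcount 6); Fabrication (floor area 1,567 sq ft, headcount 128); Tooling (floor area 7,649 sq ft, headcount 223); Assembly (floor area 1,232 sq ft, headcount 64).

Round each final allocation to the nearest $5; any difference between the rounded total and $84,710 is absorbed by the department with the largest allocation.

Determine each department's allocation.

Packaging: $21,715; Finishing: $16,930; Machining: $3,515; Fabrication: $9,850; Tooling: $26,890; Assembly: $5,810

Totals — floor area 23,549, headcount 723.
Blended shares (55% floor area + 45% headcount): Packaging 0.2563; Finishing 0.1999; Machining 0.0415; Fabrication 0.1163; Tooling 0.3174; Assembly 0.0686.
Proportional shares: Packaging 21,713.63; Finishing 16,931.53; Machining 3,513.52; Fabrication 9,848.91; Tooling 26,890.62; Assembly 5,811.79.
At nearest $5: Packaging $21,715; Finishing $16,930; Machining $3,515; Fabrication $9,850; Tooling $26,890; Assembly $5,810. Sum = $84,710.
Sum already equals the total — no adjustment.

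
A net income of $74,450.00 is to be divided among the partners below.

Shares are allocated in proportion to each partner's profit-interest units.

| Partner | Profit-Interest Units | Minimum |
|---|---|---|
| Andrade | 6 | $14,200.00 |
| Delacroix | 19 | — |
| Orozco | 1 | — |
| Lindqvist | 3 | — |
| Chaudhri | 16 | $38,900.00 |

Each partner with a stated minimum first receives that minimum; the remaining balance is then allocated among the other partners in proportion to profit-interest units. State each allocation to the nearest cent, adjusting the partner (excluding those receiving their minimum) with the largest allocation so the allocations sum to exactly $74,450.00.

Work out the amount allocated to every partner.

Andrade: $14,200.00; Delacroix: $17,636.96; Orozco: $928.26; Lindqvist: $2,784.78; Chaudhri: $38,900.00

Fund the minimums — Andrade $14,200.00; Chaudhri $38,900.00. Remaining pool $21,350.00.
Remaining pool split over remaining profit-interest units 23: Delacroix 17,636.9565 → $17,636.96; Orozco 928.2609 → $928.26; Lindqvist 2,784.7826 → $2,784.78.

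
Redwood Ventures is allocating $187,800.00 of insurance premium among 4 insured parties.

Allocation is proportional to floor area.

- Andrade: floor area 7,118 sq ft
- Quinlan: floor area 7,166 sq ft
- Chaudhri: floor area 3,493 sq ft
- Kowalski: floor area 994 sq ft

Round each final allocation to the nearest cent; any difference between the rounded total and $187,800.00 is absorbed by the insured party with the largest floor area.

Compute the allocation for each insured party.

Andrade: $71,214.13 | Quinlan: $71,694.35 | Chaudhri: $34,946.75 | Kowalski: $9,944.77

Total floor area = 7,118 + 7,166 + 3,493 + 994 = 18,771.
Unrounded shares: Andrade 71,214.1282; Quinlan 71,694.3583; Chaudhri 34,946.7476; Kowalski 9,944.7659.
Rounded to nearest cent: Andrade $71,214.13; Quinlan $71,694.36; Chaudhri $34,946.75; Kowalski $9,944.77. Sum = $187,800.01.
Difference $187,800.00 − $187,800.01 = −$0.01 applied to largest floor area (Quinlan): Quinlan becomes $71,694.35.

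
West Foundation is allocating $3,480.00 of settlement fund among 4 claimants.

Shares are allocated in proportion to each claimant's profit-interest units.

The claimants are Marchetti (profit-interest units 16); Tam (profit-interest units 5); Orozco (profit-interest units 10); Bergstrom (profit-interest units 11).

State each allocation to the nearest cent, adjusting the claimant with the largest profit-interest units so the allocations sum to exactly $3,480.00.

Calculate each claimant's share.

Combined profit-interest units = 16 + 5 + 10 + 11 = 42.
Raw shares: Marchetti 1,325.7143; Tam 414.2857; Orozco 828.5714; Bergstrom 911.4286.
Rounded to nearest cent: Marchetti $1,325.71; Tam $414.29; Orozco $828.57; Bergstrom $911.43. Sum = $3,480.00.
Sum already equals the total — no adjustment.

Marchetti: $1,325.71 · Tam: $414.29 · Orozco: $828.57 · Bergstrom: $911.43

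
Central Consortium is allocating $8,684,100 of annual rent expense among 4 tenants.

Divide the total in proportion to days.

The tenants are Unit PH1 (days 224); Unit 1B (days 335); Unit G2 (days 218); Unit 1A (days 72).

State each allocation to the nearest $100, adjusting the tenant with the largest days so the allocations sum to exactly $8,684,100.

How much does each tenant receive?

Days total: 224 + 335 + 218 + 72 = 849.
Proportional shares: Unit PH1 2,291,211.31; Unit 1B 3,426,588.34; Unit G2 2,229,839.58; Unit 1A 736,460.78.
Rounded to nearest $100: Unit PH1 $2,291,200; Unit 1B $3,426,600; Unit G2 $2,229,800; Unit 1A $736,500. Sum = $8,684,100.
Rounded total matches; no reconciliation needed.

Unit PH1: $2,291,200 | Unit 1B: $3,426,600 | Unit G2: $2,229,800 | Unit 1A: $736,500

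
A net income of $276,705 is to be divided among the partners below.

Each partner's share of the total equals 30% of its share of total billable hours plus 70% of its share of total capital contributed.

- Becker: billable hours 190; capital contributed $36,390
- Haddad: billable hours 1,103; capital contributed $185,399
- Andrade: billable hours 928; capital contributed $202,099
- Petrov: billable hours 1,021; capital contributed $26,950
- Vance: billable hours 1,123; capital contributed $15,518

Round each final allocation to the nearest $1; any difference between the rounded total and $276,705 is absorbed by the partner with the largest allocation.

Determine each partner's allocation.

Billable hours total 4,365; capital contributed total 466,356.
Composite weights (30% billable hours + 70% capital contributed): Becker 0.0677; Haddad 0.3541; Andrade 0.3671; Petrov 0.1106; Vance 0.1005.
Pro-rata amounts: Becker 18,727.33; Haddad 97,978.84; Andrade 101,586.85; Petrov 30,610.14; Vance 27,801.83.
After rounding ($1): Becker $18,727; Haddad $97,979; Andrade $101,587; Petrov $30,610; Vance $27,802. Sum = $276,705.
Rounded total matches; no reconciliation needed.

Becker: $18,727 · Haddad: $97,979 · Andrade: $101,587 · Petrov: $30,610 · Vance: $27,802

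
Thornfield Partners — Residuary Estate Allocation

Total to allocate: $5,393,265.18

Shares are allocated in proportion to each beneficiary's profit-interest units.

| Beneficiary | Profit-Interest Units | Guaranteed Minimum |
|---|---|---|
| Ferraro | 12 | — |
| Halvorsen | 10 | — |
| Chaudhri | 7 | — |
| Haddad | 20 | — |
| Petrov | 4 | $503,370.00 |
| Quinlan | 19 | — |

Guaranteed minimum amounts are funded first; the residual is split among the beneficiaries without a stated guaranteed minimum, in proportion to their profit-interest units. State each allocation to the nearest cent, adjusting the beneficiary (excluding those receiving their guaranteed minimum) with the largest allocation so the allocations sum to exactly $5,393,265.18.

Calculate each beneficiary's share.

Fund the minimums — Petrov $503,370.00. Residual $4,889,895.18.
Residual split over remaining profit-interest units 68: Ferraro 862,922.6788 → $862,922.68; Halvorsen 719,102.2324 → $719,102.23; Chaudhri 503,371.5626 → $503,371.56; Haddad 1,438,204.4647 → $1,438,204.46; Quinlan 1,366,294.2415 → $1,366,294.24.
Rounding difference +$0.01 applied to Haddad → $1,438,204.47.

Ferraro: $862,922.68 | Halvorsen: $719,102.23 | Chaudhri: $503,371.56 | Haddad: $1,438,204.47 | Petrov: $503,370.00 | Quinlan: $1,366,294.24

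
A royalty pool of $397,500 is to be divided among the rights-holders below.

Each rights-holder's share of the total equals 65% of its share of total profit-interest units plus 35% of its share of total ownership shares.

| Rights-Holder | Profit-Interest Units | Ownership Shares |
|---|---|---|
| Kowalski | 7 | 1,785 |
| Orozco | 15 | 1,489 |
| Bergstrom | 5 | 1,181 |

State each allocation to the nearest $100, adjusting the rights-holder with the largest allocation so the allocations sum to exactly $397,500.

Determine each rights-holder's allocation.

Totals — profit-interest units 27, ownership shares 4,455.
Composite weights (65% profit-interest units + 35% ownership shares): Kowalski 0.3088; Orozco 0.4781; Bergstrom 0.2132.
Pro-rata amounts: Kowalski 122,729.80; Orozco 190,041.58; Bergstrom 84,728.62.
After rounding ($100): Kowalski $122,700; Orozco $190,000; Bergstrom $84,700. Sum = $397,400.
Difference $397,500 − $397,400 = +$100 applied to largest allocation (Orozco): Orozco becomes $190,100.

Kowalski: $122,700 · Orozco: $190,100 · Bergstrom: $84,700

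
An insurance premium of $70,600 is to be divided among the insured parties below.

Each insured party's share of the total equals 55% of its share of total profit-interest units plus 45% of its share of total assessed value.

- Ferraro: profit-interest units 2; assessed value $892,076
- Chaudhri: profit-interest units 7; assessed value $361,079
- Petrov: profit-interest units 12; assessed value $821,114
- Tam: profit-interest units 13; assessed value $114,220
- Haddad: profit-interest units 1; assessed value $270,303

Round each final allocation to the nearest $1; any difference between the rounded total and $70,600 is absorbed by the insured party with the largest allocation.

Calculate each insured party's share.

Totals — profit-interest units 35, assessed value 2,458,792.
Combined weights (55% profit-interest units + 45% assessed value): Ferraro 0.1947; Chaudhri 0.1761; Petrov 0.3388; Tam 0.2252; Haddad 0.0652.
Pro-rata amounts: Ferraro 13,745.35; Chaudhri 12,431.49; Petrov 23,922.74; Tam 15,898.41; Haddad 4,602.01.
Rounded to nearest $1: Ferraro $13,745; Chaudhri $12,431; Petrov $23,923; Tam $15,898; Haddad $4,602. Sum = $70,599.
Difference $70,600 − $70,599 = +$1 applied to largest allocation (Petrov): Petrov becomes $23,924.

Ferraro: $13,745 · Chaudhri: $12,431 · Petrov: $23,924 · Tam: $15,898 · Haddad: $4,602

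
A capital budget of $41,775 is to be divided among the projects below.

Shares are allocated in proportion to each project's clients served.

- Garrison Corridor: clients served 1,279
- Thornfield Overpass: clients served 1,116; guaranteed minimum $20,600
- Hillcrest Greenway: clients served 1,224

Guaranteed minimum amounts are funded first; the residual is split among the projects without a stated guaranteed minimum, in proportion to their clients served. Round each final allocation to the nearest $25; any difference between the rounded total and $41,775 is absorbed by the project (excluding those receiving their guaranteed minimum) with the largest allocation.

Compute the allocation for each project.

Garrison Corridor: $10,825 · Thornfield Overpass: $20,600 · Hillcrest Greenway: $10,350

Fund the minimums — Thornfield Overpass $20,600. Residual $21,175.
Residual split over remaining clients served 2,503: Garrison Corridor 10,820.15 → $10,825; Hillcrest Greenway 10,354.85 → $10,350.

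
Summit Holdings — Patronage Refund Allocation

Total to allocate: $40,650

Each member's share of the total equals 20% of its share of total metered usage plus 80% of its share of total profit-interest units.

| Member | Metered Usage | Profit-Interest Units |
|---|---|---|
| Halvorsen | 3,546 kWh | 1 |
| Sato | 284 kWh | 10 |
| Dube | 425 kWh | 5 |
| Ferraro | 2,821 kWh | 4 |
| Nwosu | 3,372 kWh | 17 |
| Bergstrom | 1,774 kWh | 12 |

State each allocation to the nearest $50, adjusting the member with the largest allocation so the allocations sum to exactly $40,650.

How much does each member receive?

Halvorsen: $3,000; Sato: $6,850; Dube: $3,600; Ferraro: $4,550; Nwosu: $13,500; Bergstrom: $9,150

Metered usage total 12,222; profit-interest units total 49.
Blended shares (20% metered usage + 80% profit-interest units): Halvorsen 0.0744; Sato 0.1679; Dube 0.0886; Ferraro 0.1115; Nwosu 0.3327; Bergstrom 0.2249.
Raw shares: Halvorsen 3,022.45; Sato 6,825.65; Dube 3,601.07; Ferraro 4,531.21; Nwosu 13,525.48; Bergstrom 9,144.14.
Rounded to nearest $50: Halvorsen $3,000; Sato $6,850; Dube $3,600; Ferraro $4,550; Nwosu $13,550; Bergstrom $9,150. Sum = $40,700.
Difference $40,650 − $40,700 = −$50 applied to largest allocation (Nwosu): Nwosu becomes $13,500.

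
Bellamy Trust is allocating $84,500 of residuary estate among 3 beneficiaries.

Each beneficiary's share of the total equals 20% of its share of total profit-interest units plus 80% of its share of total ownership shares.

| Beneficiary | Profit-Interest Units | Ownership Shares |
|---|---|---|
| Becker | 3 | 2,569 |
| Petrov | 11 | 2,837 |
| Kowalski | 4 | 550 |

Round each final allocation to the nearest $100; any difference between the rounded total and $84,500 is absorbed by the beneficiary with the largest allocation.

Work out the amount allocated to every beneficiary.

Becker: $32,000; Petrov: $42,500; Kowalski: $10,000

Totals — profit-interest units 18, ownership shares 5,956.
Blended shares (20% profit-interest units + 80% ownership shares): Becker 0.3784; Petrov 0.5033; Kowalski 0.1183.
Unrounded shares: Becker 31,974.56; Petrov 42,527.44; Kowalski 9,998.00.
Rounded to nearest $100: Becker $32,000; Petrov $42,500; Kowalski $10,000. Sum = $84,500.
No rounding difference to absorb.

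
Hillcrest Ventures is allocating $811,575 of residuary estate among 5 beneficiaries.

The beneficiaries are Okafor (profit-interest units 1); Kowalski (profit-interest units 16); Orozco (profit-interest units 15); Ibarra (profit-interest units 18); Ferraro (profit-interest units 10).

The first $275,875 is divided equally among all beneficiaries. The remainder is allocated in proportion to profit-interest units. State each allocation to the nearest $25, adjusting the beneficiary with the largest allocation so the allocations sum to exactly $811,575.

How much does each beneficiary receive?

Okafor: $64,100; Kowalski: $198,025; Orozco: $189,100; Ibarra: $215,900; Ferraro: $144,450

Equal tier: $275,875 ÷ 5 = $55,175 apiece.
Remainder $535,700 by profit-interest units (total 60): Okafor 8,928.33 → $8,925; Kowalski 142,853.33 → $142,850; Orozco 133,925.00 → $133,925; Ibarra 160,710.00 → $160,700; Ferraro 89,283.33 → $89,275.
Rounding difference +$25 on remainder applied to Ibarra.
Totals: Okafor $55,175 + $8,925 = $64,100; Kowalski $55,175 + $142,850 = $198,025; Orozco $55,175 + $133,925 = $189,100; Ibarra $55,175 + $160,725 = $215,900; Ferraro $55,175 + $89,275 = $144,450.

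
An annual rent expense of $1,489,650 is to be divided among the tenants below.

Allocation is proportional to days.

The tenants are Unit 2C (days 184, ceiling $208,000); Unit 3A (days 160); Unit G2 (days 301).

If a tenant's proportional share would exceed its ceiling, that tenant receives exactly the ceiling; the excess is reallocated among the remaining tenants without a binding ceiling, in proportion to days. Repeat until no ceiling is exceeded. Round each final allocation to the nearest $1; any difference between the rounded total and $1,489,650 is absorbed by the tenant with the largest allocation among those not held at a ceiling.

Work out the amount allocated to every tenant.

Unit 2C: $208,000 | Unit 3A: $444,824 | Unit G2: $836,826

Days total: 645.
Proportional shares (ignoring caps): Unit 2C 424,954.42; Unit 3A 369,525.58; Unit G2 695,170.00.
Held at cap: Unit 2C ($208,000); balance $1,281,650 reallocated over remaining days 461.
Shares after redistribution: Unit 3A 444,824.30 → $444,824; Unit G2 836,825.70 → $836,826.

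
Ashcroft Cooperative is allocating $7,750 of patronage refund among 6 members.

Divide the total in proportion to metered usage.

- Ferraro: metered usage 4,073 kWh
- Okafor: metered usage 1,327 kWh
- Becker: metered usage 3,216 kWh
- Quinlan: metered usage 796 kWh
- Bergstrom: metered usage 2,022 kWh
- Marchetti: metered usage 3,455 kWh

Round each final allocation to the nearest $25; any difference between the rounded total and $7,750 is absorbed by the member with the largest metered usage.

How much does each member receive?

Ferraro: $2,100 | Okafor: $700 | Becker: $1,675 | Quinlan: $425 | Bergstrom: $1,050 | Marchetti: $1,800

Metered usage total: 14,889.
Proportional shares: Ferraro 4,073/14,889 × $7,750 = 2,120.07; Okafor 1,327/14,889 × $7,750 = 690.73; Becker 3,216/14,889 × $7,750 = 1,673.99; Quinlan 796/14,889 × $7,750 = 414.33; Bergstrom 2,022/14,889 × $7,750 = 1,052.49; Marchetti 3,455/14,889 × $7,750 = 1,798.39.
Rounded to nearest $25: Ferraro $2,125; Okafor $700; Becker $1,675; Quinlan $425; Bergstrom $1,050; Marchetti $1,800. Sum = $7,775.
Difference $7,750 − $7,775 = −$25 applied to largest metered usage (Ferraro): Ferraro becomes $2,100.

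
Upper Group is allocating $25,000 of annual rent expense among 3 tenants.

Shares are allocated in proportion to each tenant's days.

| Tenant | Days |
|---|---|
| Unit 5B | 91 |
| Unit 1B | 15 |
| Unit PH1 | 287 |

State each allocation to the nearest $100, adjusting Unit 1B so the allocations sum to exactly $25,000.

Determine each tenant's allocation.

Unit 5B: $5,800; Unit 1B: $900; Unit PH1: $18,300

Days total: 393.
Proportional shares: Unit 5B 91/393 × $25,000 = 5,788.80; Unit 1B 15/393 × $25,000 = 954.20; Unit PH1 287/393 × $25,000 = 18,257.00.
At nearest $100: Unit 5B $5,800; Unit 1B $1,000; Unit PH1 $18,300. Sum = $25,100.
Difference $25,000 − $25,100 = −$100 applied to Unit 1B: Unit 1B becomes $900.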